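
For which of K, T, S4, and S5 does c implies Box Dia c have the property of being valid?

S4-tableau for the negation not (c implies Box Dia c):
1. not (c implies Box Dia c), w0
2. c, w0
3. not Box Dia c, w0
4. not Dia c, w1
5. not c, w1
Accessibility: w0Rw0, w0Rw1, w1Rw1
Complete open branch: countermodel on an S4-frame, so not valid in S4, nor in K, T (the same frame is also a K-frame and a T-frame).
S5-tableau for the negation not (c implies Box Dia c):
1. not (c implies Box Dia c), w0
2. c, w0
3. not Box Dia c, w0
4. not Dia c, w1
5. not c, w0
Accessibility: w0Rw0, w0Rw1, w1Rw0, w1Rw1
Branch closes: c and not c both at w0.
Every branch closes (one shown): valid in S5.

S5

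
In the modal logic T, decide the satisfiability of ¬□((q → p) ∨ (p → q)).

Unsatisfiable

1. ¬□((q → p) ∨ (p → q)), w0
2. ¬((q → p) ∨ (p → q)), w1
3. ¬(q → p), w1
4. ¬(p → q), w1
5. q, w1
6. ¬p, w1
7. p, w1
8. ¬q, w1
Accessibility: w0Rw0, w0Rw1, w1Rw1
Branch closes: p and ¬p both at w1.
All branches of the tableau close; one closing branch shown above.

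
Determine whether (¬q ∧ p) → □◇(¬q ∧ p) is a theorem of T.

Tableau for the negation ¬((¬q ∧ p) → □◇(¬q ∧ p)):
1. ¬((¬q ∧ p) → □◇(¬q ∧ p)), w0
2. ¬q ∧ p, w0
3. ¬□◇(¬q ∧ p), w0
4. ¬q, w0
5. p, w0
6. ¬◇(¬q ∧ p), w1
7. ¬(¬q ∧ p), w1
8. ¬p, w1
Accessibility: w0Rw0, w0Rw1, w1Rw1
The negation has an open branch (countermodel exists).

Invalid (countermodel exists)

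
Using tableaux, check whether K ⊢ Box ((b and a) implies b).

Tableau for the negation not Box ((b and a) implies b):
1. not Box ((b and a) implies b), 0
2. not ((b and a) implies b), 1
3. b and a, 1
4. not b, 1
5. b, 1
6. a, 1
Accessibility: 0R1
Branch closes: b and not b both at 1.
Every branch of the negation's tableau closes; the branch above is one of them.

Yes, valid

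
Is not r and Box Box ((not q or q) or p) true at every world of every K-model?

Invalid (countermodel exists)

Tableau for the negation not (not r and Box Box ((not q or q) or p)):
1. not (not r and Box Box ((not q or q) or p)), w0
2. r, w0
The negation has an open branch (countermodel exists).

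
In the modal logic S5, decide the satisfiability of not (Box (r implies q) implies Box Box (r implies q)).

1. not (Box (r implies q) implies Box Box (r implies q)), 0
2. Box (r implies q), 0
3. not Box Box (r implies q), 0
4. r implies q, 0
5. q, 0
6. not Box (r implies q), 1
7. r implies q, 1
8. q, 1
9. not (r implies q), 2
10. r, 2
11. not q, 2
12. r implies q, 2
13. q, 2
Accessibility: 0R0, 0R1, 0R2, 1R0, 1R1, 1R2, 2R0, 2R1, 2R2
Branch closes: q and not q both at 2.
All branches of the tableau close; one closing branch shown above.

No, unsatisfiable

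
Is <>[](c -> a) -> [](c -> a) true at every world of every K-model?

Tableau for the negation ~(<>[](c -> a) -> [](c -> a)):
1. ~(<>[](c -> a) -> [](c -> a)), u
2. <>[](c -> a), u   [~->-rule on 1]
3. ~[](c -> a), u   [~->-rule on 1]
4. [](c -> a), v   [<>-rule on 2: fresh world v, uRv]
5. ~(c -> a), w   [~[]-rule on 3: fresh world w, uRw]
6. c, w   [~->-rule on 5]
7. ~a, w   [~->-rule on 5]
Accessibility: uRv, uRw
The negation has an open branch (countermodel exists).

Invalid (countermodel exists)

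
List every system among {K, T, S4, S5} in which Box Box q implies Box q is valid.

T, S4, S5

K-tableau for the negation not (Box Box q implies Box q):
1. not (Box Box q implies Box q), w0
2. Box Box q, w0
3. not Box q, w0
4. not q, w1
5. Box q, w1
Accessibility: w0Rw1
Complete open branch: countermodel on a K-frame, so not valid in K.
T-tableau for the negation not (Box Box q implies Box q):
1. not (Box Box q implies Box q), w0
2. Box Box q, w0
3. not Box q, w0
4. Box q, w0
5. q, w0
6. not q, w1
7. Box q, w1
8. q, w1
Accessibility: w0Rw0, w0Rw1, w1Rw1
Branch closes: q and not q both at w1.
Every branch closes (one shown): valid in T, hence also in S4, S5 (every theorem of T is a theorem of S4 and S5).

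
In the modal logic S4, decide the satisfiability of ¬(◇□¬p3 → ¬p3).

1. ¬(◇□¬p3 → ¬p3), w0
2. ◇□¬p3, w0   [¬→-rule on 1]
3. p3, w0   [¬→-rule on 1]
4. □¬p3, w1   [◇-rule on 2: fresh world w1, w0Rw1]
5. ¬p3, w1   [□-rule on 4 via w1Rw1]
Accessibility: w0Rw0, w0Rw1, w1Rw1

Yes, satisfiable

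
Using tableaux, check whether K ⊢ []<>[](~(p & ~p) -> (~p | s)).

Not valid

Tableau for the negation ~[]<>[](~(p & ~p) -> (~p | s)):
1. ~[]<>[](~(p & ~p) -> (~p | s)), 0
2. ~<>[](~(p & ~p) -> (~p | s)), 1   [~[]-rule on 1: fresh world 1, 0R1]
Accessibility: 0R1
The negation has an open branch (countermodel exists).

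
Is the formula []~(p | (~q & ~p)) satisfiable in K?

1. []~(p | (~q & ~p)), u

Satisfiable (open branch found)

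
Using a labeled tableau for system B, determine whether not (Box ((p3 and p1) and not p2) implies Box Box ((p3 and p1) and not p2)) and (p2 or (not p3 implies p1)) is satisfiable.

Satisfiable (open branch found)

1. not (Box ((p3 and p1) and not p2) implies Box Box ((p3 and p1) and not p2)) and (p2 or (not p3 implies p1)), u
2. not (Box ((p3 and p1) and not p2) implies Box Box ((p3 and p1) and not p2)), u   [and-rule on 1]
3. p2 or (not p3 implies p1), u   [and-rule on 1]
4. Box ((p3 and p1) and not p2), u   [neg-implies-rule on 2]
5. not Box Box ((p3 and p1) and not p2), u   [neg-implies-rule on 2]
6. (p3 and p1) and not p2, u   [Box-rule on 4 via uRu]
7. p3 and p1, u   [and-rule on 6]
8. not p2, u   [and-rule on 6]
9. p3, u   [and-rule on 7]
10. p1, u   [and-rule on 7]
11. not p3 implies p1, u   [or-rule on 3 (branches; this branch)]
12. not Box ((p3 and p1) and not p2), v   [neg-Box-rule on 5: fresh world v, uRv]
13. (p3 and p1) and not p2, v   [Box-rule on 4 via uRv]
14. p3 and p1, v   [and-rule on 13]
15. not p2, v   [and-rule on 13]
16. p3, v   [and-rule on 14]
17. p1, v   [and-rule on 14]
18. not ((p3 and p1) and not p2), w   [neg-Box-rule on 12: fresh world w, vRw]
19. p2, w   [neg-and-rule on 18 (branches; this branch)]
Accessibility: uRu, uRv, vRu, vRv, vRw, wRv, wRw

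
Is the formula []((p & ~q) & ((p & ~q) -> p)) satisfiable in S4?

Satisfiable

1. []((p & ~q) & ((p & ~q) -> p)), w0
2. (p & ~q) & ((p & ~q) -> p), w0   [[]-rule on 1 via w0Rw0]
3. p & ~q, w0   [&-rule on 2]
4. (p & ~q) -> p, w0   [&-rule on 2]
5. p, w0   [&-rule on 3]
6. ~q, w0   [&-rule on 3]
Accessibility: w0Rw0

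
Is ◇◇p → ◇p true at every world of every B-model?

No, not valid

Tableau for the negation ¬(◇◇p → ◇p):
1. ¬(◇◇p → ◇p), 0
2. ◇◇p, 0   [¬→-rule on 1]
3. ¬◇p, 0   [¬→-rule on 1]
4. ¬p, 0   [¬◇-rule on 3 via 0R0]
5. ◇p, 1   [◇-rule on 2: fresh world 1, 0R1]
6. ¬p, 1   [¬◇-rule on 3 via 0R1]
7. p, 2   [◇-rule on 5: fresh world 2, 1R2]
Accessibility: 0R0, 0R1, 1R0, 1R1, 1R2, 2R1, 2R2
The negation has an open branch (countermodel exists).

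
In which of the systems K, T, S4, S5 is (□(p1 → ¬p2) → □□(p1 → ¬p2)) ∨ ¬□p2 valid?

T-tableau for the negation ¬((□(p1 → ¬p2) → □□(p1 → ¬p2)) ∨ ¬□p2):
1. ¬((□(p1 → ¬p2) → □□(p1 → ¬p2)) ∨ ¬□p2), u
2. ¬(□(p1 → ¬p2) → □□(p1 → ¬p2)), u   [¬∨-rule on 1]
3. □p2, u   [¬∨-rule on 1]
4. □(p1 → ¬p2), u   [¬→-rule on 2]
5. ¬□□(p1 → ¬p2), u   [¬→-rule on 2]
6. p2, u   [□-rule on 3 via uRu]
7. p1 → ¬p2, u   [□-rule on 4 via uRu]
8. ¬p1, u   [→-rule on 7 (branches; this branch)]
9. ¬□(p1 → ¬p2), v   [¬□-rule on 5: fresh world v, uRv]
10. p2, v   [□-rule on 3 via uRv]
11. p1 → ¬p2, v   [□-rule on 4 via uRv]
12. ¬p1, v   [→-rule on 11 (branches; this branch)]
13. ¬(p1 → ¬p2), w   [¬□-rule on 9: fresh world w, vRw]
14. p1, w   [¬→-rule on 13]
15. p2, w   [¬→-rule on 13]
Accessibility: uRu, uRv, vRv, vRw, wRw
Complete open branch: countermodel on a T-frame, so not valid in T, nor in K (the same frame is also a K-frame).
S4-tableau for the negation ¬((□(p1 → ¬p2) → □□(p1 → ¬p2)) ∨ ¬□p2):
1. ¬((□(p1 → ¬p2) → □□(p1 → ¬p2)) ∨ ¬□p2), u
2. ¬(□(p1 → ¬p2) → □□(p1 → ¬p2)), u   [¬∨-rule on 1]
3. □p2, u   [¬∨-rule on 1]
4. □(p1 → ¬p2), u   [¬→-rule on 2]
5. ¬□□(p1 → ¬p2), u   [¬→-rule on 2]
6. p2, u   [□-rule on 3 via uRu]
7. p1 → ¬p2, u   [□-rule on 4 via uRu]
8. ¬p1, u   [→-rule on 7 (branches; this branch)]
9. ¬□(p1 → ¬p2), v   [¬□-rule on 5: fresh world v, uRv]
10. p2, v   [□-rule on 3 via uRv]
11. p1 → ¬p2, v   [□-rule on 4 via uRv]
12. ¬p1, v   [→-rule on 11 (branches; this branch)]
13. ¬(p1 → ¬p2), w   [¬□-rule on 9: fresh world w, vRw]
14. p1, w   [¬→-rule on 13]
15. p2, w   [¬→-rule on 13]
16. p1 → ¬p2, w   [□-rule on 4 via uRw]
17. ¬p2, w   [→-rule on 16 (branches; this branch)]
Accessibility: uRu, uRv, uRw, vRv, vRw, wRw
Branch closes: p2 and ¬p2 both at w.
Every branch closes (one shown): valid in S4, hence also in S5 (every theorem of S4 is a theorem of S5).

S4, S5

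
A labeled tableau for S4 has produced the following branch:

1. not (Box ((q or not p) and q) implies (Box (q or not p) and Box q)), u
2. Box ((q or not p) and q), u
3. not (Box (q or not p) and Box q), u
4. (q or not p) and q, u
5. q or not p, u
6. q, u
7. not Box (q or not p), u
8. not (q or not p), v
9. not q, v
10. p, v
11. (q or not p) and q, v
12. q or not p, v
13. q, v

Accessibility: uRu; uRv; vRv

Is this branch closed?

Both q and not q appear at v.

Yes, closed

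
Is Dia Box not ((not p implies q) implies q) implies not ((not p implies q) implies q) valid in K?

No, not valid

Tableau for the negation not (Dia Box not ((not p implies q) implies q) implies not ((not p implies q) implies q)):
1. not (Dia Box not ((not p implies q) implies q) implies not ((not p implies q) implies q)), w0
2. Dia Box not ((not p implies q) implies q), w0   [neg-implies-rule on 1]
3. (not p implies q) implies q, w0   [neg-implies-rule on 1]
4. q, w0   [implies-rule on 3 (branches; this branch)]
5. Box not ((not p implies q) implies q), w1   [Dia-rule on 2: fresh world w1, w0Rw1]
Accessibility: w0Rw1
The negation has an open branch (countermodel exists).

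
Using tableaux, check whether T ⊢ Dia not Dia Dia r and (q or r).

Tableau for the negation not (Dia not Dia Dia r and (q or r)):
1. not (Dia not Dia Dia r and (q or r)), w0
2. not (q or r), w0
3. not q, w0
4. not r, w0
Accessibility: w0Rw0
The negation has an open branch (countermodel exists).

Not valid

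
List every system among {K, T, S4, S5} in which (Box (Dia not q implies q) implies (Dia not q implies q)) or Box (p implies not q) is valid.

T, S4, S5

T-tableau for the negation not ((Box (Dia not q implies q) implies (Dia not q implies q)) or Box (p implies not q)):
1. not ((Box (Dia not q implies q) implies (Dia not q implies q)) or Box (p implies not q)), 0
2. not (Box (Dia not q implies q) implies (Dia not q implies q)), 0   [neg-or-rule on 1]
3. not Box (p implies not q), 0   [neg-or-rule on 1]
4. Box (Dia not q implies q), 0   [neg-implies-rule on 2]
5. not (Dia not q implies q), 0   [neg-implies-rule on 2]
6. Dia not q, 0   [neg-implies-rule on 5]
7. not q, 0   [neg-implies-rule on 5]
8. Dia not q implies q, 0   [Box-rule on 4 via 0R0]
9. not Dia not q, 0   [implies-rule on 8 (branches; this branch)]
10. q, 0   [neg-Dia-rule on 9 via 0R0]
Accessibility: 0R0
Branch closes: q and not q both at 0.
Every branch closes (one shown): valid in T, hence also in S4, S5 (every theorem of T is a theorem of S4 and S5).
K-tableau for the negation not ((Box (Dia not q implies q) implies (Dia not q implies q)) or Box (p implies not q)):
1. not ((Box (Dia not q implies q) implies (Dia not q implies q)) or Box (p implies not q)), 0
2. not (Box (Dia not q implies q) implies (Dia not q implies q)), 0   [neg-or-rule on 1]
3. not Box (p implies not q), 0   [neg-or-rule on 1]
4. Box (Dia not q implies q), 0   [neg-implies-rule on 2]
5. not (Dia not q implies q), 0   [neg-implies-rule on 2]
6. Dia not q, 0   [neg-implies-rule on 5]
7. not q, 0   [neg-implies-rule on 5]
8. not (p implies not q), 1   [neg-Box-rule on 3: fresh world 1, 0R1]
9. p, 1   [neg-implies-rule on 8]
10. q, 1   [neg-implies-rule on 8]
11. Dia not q implies q, 1   [Box-rule on 4 via 0R1]
12. not q, 2   [Dia-rule on 6: fresh world 2, 0R2]
13. Dia not q implies q, 2   [Box-rule on 4 via 0R2]
14. not Dia not q, 2   [implies-rule on 13 (branches; this branch)]
Accessibility: 0R1, 0R2
Complete open branch: countermodel on a K-frame, so not valid in K.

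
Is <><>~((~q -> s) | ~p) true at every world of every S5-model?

Invalid (countermodel exists)

Tableau for the negation ~<><>~((~q -> s) | ~p):
1. ~<><>~((~q -> s) | ~p), u
2. ~<>~((~q -> s) | ~p), u
3. (~q -> s) | ~p, u
4. ~p, u
Accessibility: uRu
The negation has an open branch (countermodel exists).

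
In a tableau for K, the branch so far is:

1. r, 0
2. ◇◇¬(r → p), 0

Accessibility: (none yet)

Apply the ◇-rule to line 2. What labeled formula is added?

a fresh world 1 with 0R1, and ◇¬(r → p) at 1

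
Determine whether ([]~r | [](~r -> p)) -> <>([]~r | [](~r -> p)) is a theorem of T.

Tableau for the negation ~(([]~r | [](~r -> p)) -> <>([]~r | [](~r -> p))):
1. ~(([]~r | [](~r -> p)) -> <>([]~r | [](~r -> p))), w0
2. []~r | [](~r -> p), w0   [~->-rule on 1]
3. ~<>([]~r | [](~r -> p)), w0   [~->-rule on 1]
4. ~([]~r | [](~r -> p)), w0   [~<>-rule on 3 via w0Rw0]
5. ~[]~r, w0   [~|-rule on 4]
6. ~[](~r -> p), w0   [~|-rule on 4]
7. [](~r -> p), w0   [|-rule on 2 (branches; this branch)]
8. ~r -> p, w0   [[]-rule on 7 via w0Rw0]
9. p, w0   [->-rule on 8 (branches; this branch)]
10. r, w1   [~[]-rule on 5: fresh world w1, w0Rw1]
11. ~([]~r | [](~r -> p)), w1   [~<>-rule on 3 via w0Rw1]
12. ~[]~r, w1   [~|-rule on 11]
13. ~[](~r -> p), w1   [~|-rule on 11]
14. ~r -> p, w1   [[]-rule on 7 via w0Rw1]
15. p, w1   [->-rule on 14 (branches; this branch)]
16. ~(~r -> p), w2   [~[]-rule on 6: fresh world w2, w0Rw2]
17. ~r, w2   [~->-rule on 16]
18. ~p, w2   [~->-rule on 16]
19. ~([]~r | [](~r -> p)), w2   [~<>-rule on 3 via w0Rw2]
20. ~[]~r, w2   [~|-rule on 19]
21. ~[](~r -> p), w2   [~|-rule on 19]
22. ~r -> p, w2   [[]-rule on 7 via w0Rw2]
23. p, w2   [->-rule on 22 (branches; this branch)]
Accessibility: w0Rw0, w0Rw1, w0Rw2, w1Rw1, w2Rw2
Branch closes: p and ~p both at w2.
All branches of the negation close; one closing branch shown above.

Yes, valid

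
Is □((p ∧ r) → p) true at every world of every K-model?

Tableau for the negation ¬□((p ∧ r) → p):
1. ¬□((p ∧ r) → p), w0
2. ¬((p ∧ r) → p), w1
3. p ∧ r, w1
4. ¬p, w1
5. p, w1
6. r, w1
Accessibility: w0Rw1
Branch closes: p and ¬p both at w1.
All branches of the negation close; one closing branch shown above.

Valid in K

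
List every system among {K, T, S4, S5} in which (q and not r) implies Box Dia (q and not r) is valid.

S5

S4-tableau for the negation not ((q and not r) implies Box Dia (q and not r)):
1. not ((q and not r) implies Box Dia (q and not r)), w0
2. q and not r, w0
3. not Box Dia (q and not r), w0
4. q, w0
5. not r, w0
6. not Dia (q and not r), w1
7. not (q and not r), w1
8. r, w1
Accessibility: w0Rw0, w0Rw1, w1Rw1
Complete open branch: countermodel on an S4-frame, so not valid in S4, nor in K, T (the same frame is also a K-frame and a T-frame).
S5-tableau for the negation not ((q and not r) implies Box Dia (q and not r)):
1. not ((q and not r) implies Box Dia (q and not r)), w0
2. q and not r, w0
3. not Box Dia (q and not r), w0
4. q, w0
5. not r, w0
6. not Dia (q and not r), w1
7. not (q and not r), w0
8. not (q and not r), w1
9. r, w0
Accessibility: w0Rw0, w0Rw1, w1Rw0, w1Rw1
Branch closes: r and not r both at w0.
Every branch closes (one shown): valid in S5.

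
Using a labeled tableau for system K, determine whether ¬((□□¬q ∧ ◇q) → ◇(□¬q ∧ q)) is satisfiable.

No, unsatisfiable

1. ¬((□□¬q ∧ ◇q) → ◇(□¬q ∧ q)), u
2. □□¬q ∧ ◇q, u   [¬→-rule on 1]
3. ¬◇(□¬q ∧ q), u   [¬→-rule on 1]
4. □□¬q, u   [∧-rule on 2]
5. ◇q, u   [∧-rule on 2]
6. q, v   [◇-rule on 5: fresh world v, uRv]
7. ¬(□¬q ∧ q), v   [¬◇-rule on 3 via uRv]
8. □¬q, v   [□-rule on 4 via uRv]
9. ¬□¬q, v   [¬∧-rule on 7 (branches; this branch)]
10. q, w   [¬□-rule on 9: fresh world w, vRw]
11. ¬q, w   [□-rule on 8 via vRw]
Accessibility: uRv, vRw
Branch closes: q and ¬q both at w.
All branches of the tableau close; one closing branch shown above.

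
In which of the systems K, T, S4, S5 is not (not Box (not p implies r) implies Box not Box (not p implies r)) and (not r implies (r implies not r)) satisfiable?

K, T, S4

S5-tableau for the formula:
1. not (not Box (not p implies r) implies Box not Box (not p implies r)) and (not r implies (r implies not r)), w0
2. not (not Box (not p implies r) implies Box not Box (not p implies r)), w0   [and-rule on 1]
3. not r implies (r implies not r), w0   [and-rule on 1]
4. not Box (not p implies r), w0   [neg-implies-rule on 2]
5. not Box not Box (not p implies r), w0   [neg-implies-rule on 2]
6. r implies not r, w0   [implies-rule on 3 (branches; this branch)]
7. not r, w0   [implies-rule on 6 (branches; this branch)]
8. not (not p implies r), w1   [neg-Box-rule on 4: fresh world w1, w0Rw1]
9. not p, w1   [neg-implies-rule on 8]
10. not r, w1   [neg-implies-rule on 8]
11. Box (not p implies r), w2   [neg-Box-rule on 5: fresh world w2, w0Rw2]
12. not p implies r, w0   [Box-rule on 11 via w2Rw0]
13. not p implies r, w1   [Box-rule on 11 via w2Rw1]
14. not p implies r, w2   [Box-rule on 11 via w2Rw2]
15. p, w0   [implies-rule on 12 (branches; this branch)]
16. r, w1   [implies-rule on 13 (branches; this branch)]
Accessibility: w0Rw0, w0Rw1, w0Rw2, w1Rw0, w1Rw1, w1Rw2, w2Rw0, w2Rw1, w2Rw2
Branch closes: r and not r both at w1.
Every branch closes (one shown): unsatisfiable in S5.
S4-tableau for the formula:
1. not (not Box (not p implies r) implies Box not Box (not p implies r)) and (not r implies (r implies not r)), w0
2. not (not Box (not p implies r) implies Box not Box (not p implies r)), w0   [and-rule on 1]
3. not r implies (r implies not r), w0   [and-rule on 1]
4. not Box (not p implies r), w0   [neg-implies-rule on 2]
5. not Box not Box (not p implies r), w0   [neg-implies-rule on 2]
6. r implies not r, w0   [implies-rule on 3 (branches; this branch)]
7. not r, w0   [implies-rule on 6 (branches; this branch)]
8. not (not p implies r), w1   [neg-Box-rule on 4: fresh world w1, w0Rw1]
9. not p, w1   [neg-implies-rule on 8]
10. not r, w1   [neg-implies-rule on 8]
11. Box (not p implies r), w2   [neg-Box-rule on 5: fresh world w2, w0Rw2]
12. not p implies r, w2   [Box-rule on 11 via w2Rw2]
13. r, w2   [implies-rule on 12 (branches; this branch)]
Accessibility: w0Rw0, w0Rw1, w0Rw2, w1Rw1, w2Rw2
Complete open branch: satisfiable in S4, hence also in K, T (this S4-model is also a K-model and a T-model).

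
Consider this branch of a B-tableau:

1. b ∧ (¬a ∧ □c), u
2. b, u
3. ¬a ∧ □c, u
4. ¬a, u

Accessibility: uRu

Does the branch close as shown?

Not closed

There is no literal clash: for every atom and world, at most one sign appears.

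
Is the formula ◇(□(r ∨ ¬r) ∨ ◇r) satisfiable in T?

1. ◇(□(r ∨ ¬r) ∨ ◇r), u
2. □(r ∨ ¬r) ∨ ◇r, v   [◇-rule on 1: fresh world v, uRv]
3. ◇r, v   [∨-rule on 2 (branches; this branch)]
4. r, w   [◇-rule on 3: fresh world w, vRw]
Accessibility: uRu, uRv, vRv, vRw, wRw

Satisfiable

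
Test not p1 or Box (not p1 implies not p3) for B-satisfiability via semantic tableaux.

1. not p1 or Box (not p1 implies not p3), w0
2. Box (not p1 implies not p3), w0
3. not p1 implies not p3, w0
4. not p3, w0
Accessibility: w0Rw0

Satisfiable (open branch found)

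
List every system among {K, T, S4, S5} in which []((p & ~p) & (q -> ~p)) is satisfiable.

T-tableau for the formula:
1. []((p & ~p) & (q -> ~p)), u
2. (p & ~p) & (q -> ~p), u
3. p & ~p, u
4. q -> ~p, u
5. p, u
6. ~p, u
Accessibility: uRu
Branch closes: p and ~p both at u.
Every branch closes (one shown): unsatisfiable in T, hence also in S4, S5 (every S4/S5-frame is a T-frame).
K-tableau for the formula:
1. []((p & ~p) & (q -> ~p)), u
Complete open branch: satisfiable in K.

K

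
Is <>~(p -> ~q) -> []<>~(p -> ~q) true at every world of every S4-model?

No, not valid

Tableau for the negation ~(<>~(p -> ~q) -> []<>~(p -> ~q)):
1. ~(<>~(p -> ~q) -> []<>~(p -> ~q)), u
2. <>~(p -> ~q), u
3. ~[]<>~(p -> ~q), u
4. ~(p -> ~q), v
5. p, v
6. q, v
7. ~<>~(p -> ~q), w
8. p -> ~q, w
9. ~q, w
Accessibility: uRu, uRv, uRw, vRv, wRw
The negation has an open branch (countermodel exists).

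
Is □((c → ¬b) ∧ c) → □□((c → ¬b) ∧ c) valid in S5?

Tableau for the negation ¬(□((c → ¬b) ∧ c) → □□((c → ¬b) ∧ c)):
1. ¬(□((c → ¬b) ∧ c) → □□((c → ¬b) ∧ c)), u
2. □((c → ¬b) ∧ c), u
3. ¬□□((c → ¬b) ∧ c), u
4. (c → ¬b) ∧ c, u
5. c → ¬b, u
6. c, u
7. ¬b, u
8. ¬□((c → ¬b) ∧ c), v
9. (c → ¬b) ∧ c, v
10. c → ¬b, v
11. c, v
12. ¬b, v
13. ¬((c → ¬b) ∧ c), w
14. (c → ¬b) ∧ c, w
15. c → ¬b, w
16. c, w
17. ¬(c → ¬b), w
18. b, w
19. ¬b, w
Accessibility: uRu, uRv, uRw, vRu, vRv, vRw, wRu, wRv, wRw
Branch closes: b and ¬b both at w.
All branches of the negation close; one closing branch shown above.

Valid in S5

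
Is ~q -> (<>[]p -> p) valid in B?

Valid

Tableau for the negation ~(~q -> (<>[]p -> p)):
1. ~(~q -> (<>[]p -> p)), u
2. ~q, u
3. ~(<>[]p -> p), u
4. <>[]p, u
5. ~p, u
6. []p, v
7. p, u
Accessibility: uRu, uRv, vRu, vRv
Branch closes: p and ~p both at u.
All branches of the negation close; one closing branch shown above.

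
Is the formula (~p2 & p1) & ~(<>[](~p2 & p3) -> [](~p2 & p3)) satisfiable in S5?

Unsatisfiable (every branch closes)

1. (~p2 & p1) & ~(<>[](~p2 & p3) -> [](~p2 & p3)), 0
2. ~p2 & p1, 0
3. ~(<>[](~p2 & p3) -> [](~p2 & p3)), 0
4. ~p2, 0
5. p1, 0
6. <>[](~p2 & p3), 0
7. ~[](~p2 & p3), 0
8. [](~p2 & p3), 1
9. ~p2 & p3, 0
10. p3, 0
11. ~p2 & p3, 1
12. ~p2, 1
13. p3, 1
14. ~(~p2 & p3), 2
15. ~p2 & p3, 2
16. ~p2, 2
17. p3, 2
18. ~p3, 2
Accessibility: 0R0, 0R1, 0R2, 1R0, 1R1, 1R2, 2R0, 2R1, 2R2
Branch closes: p3 and ~p3 both at 2.
Every branch closes; the branch above is one of them.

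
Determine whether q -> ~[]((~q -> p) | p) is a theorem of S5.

No, not valid

Tableau for the negation ~(q -> ~[]((~q -> p) | p)):
1. ~(q -> ~[]((~q -> p) | p)), u
2. q, u
3. []((~q -> p) | p), u
4. (~q -> p) | p, u
5. p, u
Accessibility: uRu
The negation has an open branch (countermodel exists).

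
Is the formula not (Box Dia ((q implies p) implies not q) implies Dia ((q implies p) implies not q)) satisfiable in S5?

1. not (Box Dia ((q implies p) implies not q) implies Dia ((q implies p) implies not q)), u
2. Box Dia ((q implies p) implies not q), u
3. not Dia ((q implies p) implies not q), u
4. Dia ((q implies p) implies not q), u
5. not ((q implies p) implies not q), u
6. q implies p, u
7. q, u
8. p, u
9. (q implies p) implies not q, v
10. Dia ((q implies p) implies not q), v
11. not ((q implies p) implies not q), v
12. q implies p, v
13. q, v
14. not (q implies p), v
15. not p, v
16. p, v
Accessibility: uRu, uRv, vRu, vRv
Branch closes: p and not p both at v.
All branches of the tableau close; one closing branch shown above.

Unsatisfiable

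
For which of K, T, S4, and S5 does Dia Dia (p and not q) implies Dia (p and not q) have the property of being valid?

S4-tableau for the negation not (Dia Dia (p and not q) implies Dia (p and not q)):
1. not (Dia Dia (p and not q) implies Dia (p and not q)), w0
2. Dia Dia (p and not q), w0   [neg-implies-rule on 1]
3. not Dia (p and not q), w0   [neg-implies-rule on 1]
4. not (p and not q), w0   [neg-Dia-rule on 3 via w0Rw0]
5. q, w0   [neg-and-rule on 4 (branches; this branch)]
6. Dia (p and not q), w1   [Dia-rule on 2: fresh world w1, w0Rw1]
7. not (p and not q), w1   [neg-Dia-rule on 3 via w0Rw1]
8. q, w1   [neg-and-rule on 7 (branches; this branch)]
9. p and not q, w2   [Dia-rule on 6: fresh world w2, w1Rw2]
10. p, w2   [and-rule on 9]
11. not q, w2   [and-rule on 9]
12. not (p and not q), w2   [neg-Dia-rule on 3 via w0Rw2]
13. q, w2   [neg-and-rule on 12 (branches; this branch)]
Accessibility: w0Rw0, w0Rw1, w0Rw2, w1Rw1, w1Rw2, w2Rw2
Branch closes: q and not q both at w2.
Every branch closes (one shown): valid in S4, hence also in S5 (every theorem of S4 is a theorem of S5).
T-tableau for the negation not (Dia Dia (p and not q) implies Dia (p and not q)):
1. not (Dia Dia (p and not q) implies Dia (p and not q)), w0
2. Dia Dia (p and not q), w0   [neg-implies-rule on 1]
3. not Dia (p and not q), w0   [neg-implies-rule on 1]
4. not (p and not q), w0   [neg-Dia-rule on 3 via w0Rw0]
5. q, w0   [neg-and-rule on 4 (branches; this branch)]
6. Dia (p and not q), w1   [Dia-rule on 2: fresh world w1, w0Rw1]
7. not (p and not q), w1   [neg-Dia-rule on 3 via w0Rw1]
8. q, w1   [neg-and-rule on 7 (branches; this branch)]
9. p and not q, w2   [Dia-rule on 6: fresh world w2, w1Rw2]
10. p, w2   [and-rule on 9]
11. not q, w2   [and-rule on 9]
Accessibility: w0Rw0, w0Rw1, w1Rw1, w1Rw2, w2Rw2
Complete open branch: countermodel on a T-frame, so not valid in T, nor in K (the same frame is also a K-frame).

S4, S5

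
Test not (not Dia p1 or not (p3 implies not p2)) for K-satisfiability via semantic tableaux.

Satisfiable (open branch found)

1. not (not Dia p1 or not (p3 implies not p2)), u
2. Dia p1, u   [neg-or-rule on 1]
3. p3 implies not p2, u   [neg-or-rule on 1]
4. not p2, u   [implies-rule on 3 (branches; this branch)]
5. p1, v   [Dia-rule on 2: fresh world v, uRv]
Accessibility: uRv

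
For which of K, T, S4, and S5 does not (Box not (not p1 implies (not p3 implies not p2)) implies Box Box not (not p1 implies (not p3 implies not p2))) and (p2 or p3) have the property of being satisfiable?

S4-tableau for the formula:
1. not (Box not (not p1 implies (not p3 implies not p2)) implies Box Box not (not p1 implies (not p3 implies not p2))) and (p2 or p3), 0
2. not (Box not (not p1 implies (not p3 implies not p2)) implies Box Box not (not p1 implies (not p3 implies not p2))), 0
3. p2 or p3, 0
4. Box not (not p1 implies (not p3 implies not p2)), 0
5. not Box Box not (not p1 implies (not p3 implies not p2)), 0
6. not (not p1 implies (not p3 implies not p2)), 0
7. not p1, 0
8. not (not p3 implies not p2), 0
9. not p3, 0
10. p2, 0
11. not Box not (not p1 implies (not p3 implies not p2)), 1
12. not (not p1 implies (not p3 implies not p2)), 1
13. not p1, 1
14. not (not p3 implies not p2), 1
15. not p3, 1
16. p2, 1
17. not p1 implies (not p3 implies not p2), 2
18. not (not p1 implies (not p3 implies not p2)), 2
19. not p1, 2
20. not (not p3 implies not p2), 2
21. not p3, 2
22. p2, 2
23. not p3 implies not p2, 2
24. not p2, 2
Accessibility: 0R0, 0R1, 0R2, 1R1, 1R2, 2R2
Branch closes: p2 and not p2 both at 2.
Every branch closes (one shown): unsatisfiable in S4, hence also in S5 (every S5-frame is an S4-frame).
T-tableau for the formula:
1. not (Box not (not p1 implies (not p3 implies not p2)) implies Box Box not (not p1 implies (not p3 implies not p2))) and (p2 or p3), 0
2. not (Box not (not p1 implies (not p3 implies not p2)) implies Box Box not (not p1 implies (not p3 implies not p2))), 0
3. p2 or p3, 0
4. Box not (not p1 implies (not p3 implies not p2)), 0
5. not Box Box not (not p1 implies (not p3 implies not p2)), 0
6. not (not p1 implies (not p3 implies not p2)), 0
7. not p1, 0
8. not (not p3 implies not p2), 0
9. not p3, 0
10. p2, 0
11. not Box not (not p1 implies (not p3 implies not p2)), 1
12. not (not p1 implies (not p3 implies not p2)), 1
13. not p1, 1
14. not (not p3 implies not p2), 1
15. not p3, 1
16. p2, 1
17. not p1 implies (not p3 implies not p2), 2
18. not p3 implies not p2, 2
19. not p2, 2
Accessibility: 0R0, 0R1, 1R1, 1R2, 2R2
Complete open branch: satisfiable in T, hence also in K (this T-model is also a K-model).

K, T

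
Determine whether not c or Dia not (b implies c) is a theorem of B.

Invalid (countermodel exists)

Tableau for the negation not (not c or Dia not (b implies c)):
1. not (not c or Dia not (b implies c)), 0
2. c, 0
3. not Dia not (b implies c), 0
4. b implies c, 0
Accessibility: 0R0
The negation has an open branch (countermodel exists).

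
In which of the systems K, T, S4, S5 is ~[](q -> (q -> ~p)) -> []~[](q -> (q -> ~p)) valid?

S5

S5-tableau for the negation ~(~[](q -> (q -> ~p)) -> []~[](q -> (q -> ~p))):
1. ~(~[](q -> (q -> ~p)) -> []~[](q -> (q -> ~p))), w0
2. ~[](q -> (q -> ~p)), w0
3. ~[]~[](q -> (q -> ~p)), w0
4. ~(q -> (q -> ~p)), w1
5. q, w1
6. ~(q -> ~p), w1
7. p, w1
8. [](q -> (q -> ~p)), w2
9. q -> (q -> ~p), w0
10. q -> (q -> ~p), w1
11. q -> (q -> ~p), w2
12. q -> ~p, w0
13. q -> ~p, w1
14. q -> ~p, w2
15. ~p, w0
16. ~p, w1
Accessibility: w0Rw0, w0Rw1, w0Rw2, w1Rw0, w1Rw1, w1Rw2, w2Rw0, w2Rw1, w2Rw2
Branch closes: p and ~p both at w1.
Every branch closes (one shown): valid in S5.
S4-tableau for the negation ~(~[](q -> (q -> ~p)) -> []~[](q -> (q -> ~p))):
1. ~(~[](q -> (q -> ~p)) -> []~[](q -> (q -> ~p))), w0
2. ~[](q -> (q -> ~p)), w0
3. ~[]~[](q -> (q -> ~p)), w0
4. ~(q -> (q -> ~p)), w1
5. q, w1
6. ~(q -> ~p), w1
7. p, w1
8. [](q -> (q -> ~p)), w2
9. q -> (q -> ~p), w2
10. q -> ~p, w2
11. ~p, w2
Accessibility: w0Rw0, w0Rw1, w0Rw2, w1Rw1, w2Rw2
Complete open branch: countermodel on an S4-frame, so not valid in S4, nor in K, T (the same frame is also a K-frame and a T-frame).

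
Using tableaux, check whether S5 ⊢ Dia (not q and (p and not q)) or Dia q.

Tableau for the negation not (Dia (not q and (p and not q)) or Dia q):
1. not (Dia (not q and (p and not q)) or Dia q), 0
2. not Dia (not q and (p and not q)), 0
3. not Dia q, 0
4. not (not q and (p and not q)), 0
5. not q, 0
6. not (p and not q), 0
7. not p, 0
Accessibility: 0R0
The negation has an open branch (countermodel exists).

No, not valid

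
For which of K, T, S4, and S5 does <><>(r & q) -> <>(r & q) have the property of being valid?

T-tableau for the negation ~(<><>(r & q) -> <>(r & q)):
1. ~(<><>(r & q) -> <>(r & q)), 0
2. <><>(r & q), 0
3. ~<>(r & q), 0
4. ~(r & q), 0
5. ~q, 0
6. <>(r & q), 1
7. ~(r & q), 1
8. ~q, 1
9. r & q, 2
10. r, 2
11. q, 2
Accessibility: 0R0, 0R1, 1R1, 1R2, 2R2
Complete open branch: countermodel on a T-frame, so not valid in T, nor in K (the same frame is also a K-frame).
S4-tableau for the negation ~(<><>(r & q) -> <>(r & q)):
1. ~(<><>(r & q) -> <>(r & q)), 0
2. <><>(r & q), 0
3. ~<>(r & q), 0
4. ~(r & q), 0
5. ~q, 0
6. <>(r & q), 1
7. ~(r & q), 1
8. ~q, 1
9. r & q, 2
10. r, 2
11. q, 2
12. ~(r & q), 2
13. ~q, 2
Accessibility: 0R0, 0R1, 0R2, 1R1, 1R2, 2R2
Branch closes: q and ~q both at 2.
Every branch closes (one shown): valid in S4, hence also in S5 (every theorem of S4 is a theorem of S5).

S4, S5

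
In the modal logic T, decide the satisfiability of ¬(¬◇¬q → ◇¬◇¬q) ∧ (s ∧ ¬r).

1. ¬(¬◇¬q → ◇¬◇¬q) ∧ (s ∧ ¬r), 0
2. ¬(¬◇¬q → ◇¬◇¬q), 0
3. s ∧ ¬r, 0
4. ¬◇¬q, 0
5. ¬◇¬◇¬q, 0
6. s, 0
7. ¬r, 0
8. q, 0
9. ◇¬q, 0
10. ¬q, 1
11. q, 1
Accessibility: 0R0, 0R1, 1R1
Branch closes: q and ¬q both at 1.
All branches of the tableau close; one closing branch shown above.

No, unsatisfiable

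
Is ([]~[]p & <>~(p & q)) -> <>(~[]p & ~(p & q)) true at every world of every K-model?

Tableau for the negation ~(([]~[]p & <>~(p & q)) -> <>(~[]p & ~(p & q))):
1. ~(([]~[]p & <>~(p & q)) -> <>(~[]p & ~(p & q))), 0
2. []~[]p & <>~(p & q), 0
3. ~<>(~[]p & ~(p & q)), 0
4. []~[]p, 0
5. <>~(p & q), 0
6. ~(p & q), 1
7. ~(~[]p & ~(p & q)), 1
8. ~[]p, 1
9. ~q, 1
10. []p, 1
11. ~p, 2
12. p, 2
Accessibility: 0R1, 1R2
Branch closes: p and ~p both at 2.
Every branch of the negation's tableau closes; the branch above is one of them.

Yes, valid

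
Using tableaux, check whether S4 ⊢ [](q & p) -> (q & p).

Tableau for the negation ~([](q & p) -> (q & p)):
1. ~([](q & p) -> (q & p)), w0
2. [](q & p), w0   [~->-rule on 1]
3. ~(q & p), w0   [~->-rule on 1]
4. q & p, w0   [[]-rule on 2 via w0Rw0]
5. q, w0   [&-rule on 4]
6. p, w0   [&-rule on 4]
7. ~p, w0   [~&-rule on 3 (branches; this branch)]
Accessibility: w0Rw0
Branch closes: p and ~p both at w0.
All branches of the negation close; one closing branch shown above.

Valid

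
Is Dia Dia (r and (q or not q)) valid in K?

Invalid (countermodel exists)

Tableau for the negation not Dia Dia (r and (q or not q)):
1. not Dia Dia (r and (q or not q)), u
The negation has an open branch (countermodel exists).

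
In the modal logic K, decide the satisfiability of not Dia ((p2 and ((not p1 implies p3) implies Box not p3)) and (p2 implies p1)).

1. not Dia ((p2 and ((not p1 implies p3) implies Box not p3)) and (p2 implies p1)), w0

Satisfiable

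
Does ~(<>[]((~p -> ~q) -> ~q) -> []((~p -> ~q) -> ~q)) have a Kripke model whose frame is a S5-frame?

1. ~(<>[]((~p -> ~q) -> ~q) -> []((~p -> ~q) -> ~q)), 0
2. <>[]((~p -> ~q) -> ~q), 0
3. ~[]((~p -> ~q) -> ~q), 0
4. []((~p -> ~q) -> ~q), 1
5. (~p -> ~q) -> ~q, 0
6. (~p -> ~q) -> ~q, 1
7. ~(~p -> ~q), 0
8. ~p, 0
9. q, 0
10. ~(~p -> ~q), 1
11. ~p, 1
12. q, 1
13. ~((~p -> ~q) -> ~q), 2
14. ~p -> ~q, 2
15. q, 2
16. (~p -> ~q) -> ~q, 2
17. p, 2
18. ~(~p -> ~q), 2
19. ~p, 2
Accessibility: 0R0, 0R1, 0R2, 1R0, 1R1, 1R2, 2R0, 2R1, 2R2
Branch closes: p and ~p both at 2.
Every branch closes; the branch above is one of them.

No, unsatisfiable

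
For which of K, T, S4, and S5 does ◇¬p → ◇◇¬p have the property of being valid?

K-tableau for the negation ¬(◇¬p → ◇◇¬p):
1. ¬(◇¬p → ◇◇¬p), u
2. ◇¬p, u
3. ¬◇◇¬p, u
4. ¬p, v
5. ¬◇¬p, v
Accessibility: uRv
Complete open branch: countermodel on a K-frame, so not valid in K.
T-tableau for the negation ¬(◇¬p → ◇◇¬p):
1. ¬(◇¬p → ◇◇¬p), u
2. ◇¬p, u
3. ¬◇◇¬p, u
4. ¬◇¬p, u
5. p, u
6. ¬p, v
7. ¬◇¬p, v
8. p, v
Accessibility: uRu, uRv, vRv
Branch closes: p and ¬p both at v.
Every branch closes (one shown): valid in T, hence also in S4, S5 (every theorem of T is a theorem of S4 and S5).

T, S4, S5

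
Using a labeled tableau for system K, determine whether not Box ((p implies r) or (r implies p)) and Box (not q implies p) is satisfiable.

1. not Box ((p implies r) or (r implies p)) and Box (not q implies p), u
2. not Box ((p implies r) or (r implies p)), u   [and-rule on 1]
3. Box (not q implies p), u   [and-rule on 1]
4. not ((p implies r) or (r implies p)), v   [neg-Box-rule on 2: fresh world v, uRv]
5. not (p implies r), v   [neg-or-rule on 4]
6. not (r implies p), v   [neg-or-rule on 4]
7. p, v   [neg-implies-rule on 5]
8. not r, v   [neg-implies-rule on 5]
9. r, v   [neg-implies-rule on 6]
10. not p, v   [neg-implies-rule on 6]
Accessibility: uRv
Branch closes: r and not r both at v.
(One branch shown.) All branches close.

Unsatisfiable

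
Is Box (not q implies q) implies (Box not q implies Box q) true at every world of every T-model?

Yes, valid

Tableau for the negation not (Box (not q implies q) implies (Box not q implies Box q)):
1. not (Box (not q implies q) implies (Box not q implies Box q)), u
2. Box (not q implies q), u   [neg-implies-rule on 1]
3. not (Box not q implies Box q), u   [neg-implies-rule on 1]
4. Box not q, u   [neg-implies-rule on 3]
5. not Box q, u   [neg-implies-rule on 3]
6. not q implies q, u   [Box-rule on 2 via uRu]
7. not q, u   [Box-rule on 4 via uRu]
8. q, u   [implies-rule on 6 (branches; this branch)]
Accessibility: uRu
Branch closes: q and not q both at u.
All branches of the negation close; one closing branch shown above.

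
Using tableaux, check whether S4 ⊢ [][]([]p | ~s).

Tableau for the negation ~[][]([]p | ~s):
1. ~[][]([]p | ~s), w0
2. ~[]([]p | ~s), w1   [~[]-rule on 1: fresh world w1, w0Rw1]
3. ~([]p | ~s), w2   [~[]-rule on 2: fresh world w2, w1Rw2]
4. ~[]p, w2   [~|-rule on 3]
5. s, w2   [~|-rule on 3]
6. ~p, w3   [~[]-rule on 4: fresh world w3, w2Rw3]
Accessibility: w0Rw0, w0Rw1, w0Rw2, w0Rw3, w1Rw1, w1Rw2, w1Rw3, w2Rw2, w2Rw3, w3Rw3
The negation has an open branch (countermodel exists).

Invalid (countermodel exists)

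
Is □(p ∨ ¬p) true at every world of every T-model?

Yes, valid

Tableau for the negation ¬□(p ∨ ¬p):
1. ¬□(p ∨ ¬p), u
2. ¬(p ∨ ¬p), v   [¬□-rule on 1: fresh world v, uRv]
3. ¬p, v   [¬∨-rule on 2]
4. p, v   [¬∨-rule on 2]
Accessibility: uRu, uRv, vRv
Branch closes: p and ¬p both at v.
All branches of the negation close; one closing branch shown above.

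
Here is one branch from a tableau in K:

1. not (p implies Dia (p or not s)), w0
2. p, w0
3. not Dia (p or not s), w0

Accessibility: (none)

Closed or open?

Not closed

There is no literal clash: for every atom and world, at most one sign appears.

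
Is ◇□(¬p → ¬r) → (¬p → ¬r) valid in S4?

Tableau for the negation ¬(◇□(¬p → ¬r) → (¬p → ¬r)):
1. ¬(◇□(¬p → ¬r) → (¬p → ¬r)), u
2. ◇□(¬p → ¬r), u
3. ¬(¬p → ¬r), u
4. ¬p, u
5. r, u
6. □(¬p → ¬r), v
7. ¬p → ¬r, v
8. ¬r, v
Accessibility: uRu, uRv, vRv
The negation has an open branch (countermodel exists).

Invalid (countermodel exists)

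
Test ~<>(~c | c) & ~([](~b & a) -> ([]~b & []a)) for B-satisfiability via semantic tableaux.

Unsatisfiable (every branch closes)

1. ~<>(~c | c) & ~([](~b & a) -> ([]~b & []a)), w0
2. ~<>(~c | c), w0
3. ~([](~b & a) -> ([]~b & []a)), w0
4. [](~b & a), w0
5. ~([]~b & []a), w0
6. ~(~c | c), w0
7. c, w0
8. ~c, w0
Accessibility: w0Rw0
Branch closes: c and ~c both at w0.
All branches of the tableau close; one closing branch shown above.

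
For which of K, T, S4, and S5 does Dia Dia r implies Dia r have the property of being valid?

T-tableau for the negation not (Dia Dia r implies Dia r):
1. not (Dia Dia r implies Dia r), u
2. Dia Dia r, u   [neg-implies-rule on 1]
3. not Dia r, u   [neg-implies-rule on 1]
4. not r, u   [neg-Dia-rule on 3 via uRu]
5. Dia r, v   [Dia-rule on 2: fresh world v, uRv]
6. not r, v   [neg-Dia-rule on 3 via uRv]
7. r, w   [Dia-rule on 5: fresh world w, vRw]
Accessibility: uRu, uRv, vRv, vRw, wRw
Complete open branch: countermodel on a T-frame, so not valid in T, nor in K (the same frame is also a K-frame).
S4-tableau for the negation not (Dia Dia r implies Dia r):
1. not (Dia Dia r implies Dia r), u
2. Dia Dia r, u   [neg-implies-rule on 1]
3. not Dia r, u   [neg-implies-rule on 1]
4. not r, u   [neg-Dia-rule on 3 via uRu]
5. Dia r, v   [Dia-rule on 2: fresh world v, uRv]
6. not r, v   [neg-Dia-rule on 3 via uRv]
7. r, w   [Dia-rule on 5: fresh world w, vRw]
8. not r, w   [neg-Dia-rule on 3 via uRw]
Accessibility: uRu, uRv, uRw, vRv, vRw, wRw
Branch closes: r and not r both at w.
Every branch closes (one shown): valid in S4, hence also in S5 (every theorem of S4 is a theorem of S5).

S4, S5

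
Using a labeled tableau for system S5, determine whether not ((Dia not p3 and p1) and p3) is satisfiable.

1. not ((Dia not p3 and p1) and p3), u
2. not p3, u
Accessibility: uRu

Satisfiable (open branch found)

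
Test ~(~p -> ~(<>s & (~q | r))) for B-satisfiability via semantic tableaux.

Satisfiable (open branch found)

1. ~(~p -> ~(<>s & (~q | r))), 0
2. ~p, 0
3. <>s & (~q | r), 0
4. <>s, 0
5. ~q | r, 0
6. r, 0
7. s, 1
Accessibility: 0R0, 0R1, 1R0, 1R1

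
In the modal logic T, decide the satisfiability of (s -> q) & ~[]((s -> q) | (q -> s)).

No, unsatisfiable

1. (s -> q) & ~[]((s -> q) | (q -> s)), u
2. s -> q, u
3. ~[]((s -> q) | (q -> s)), u
4. q, u
5. ~((s -> q) | (q -> s)), v
6. ~(s -> q), v
7. ~(q -> s), v
8. s, v
9. ~q, v
10. q, v
11. ~s, v
Accessibility: uRu, uRv, vRv
Branch closes: q and ~q both at v.
(One branch shown.) All branches close.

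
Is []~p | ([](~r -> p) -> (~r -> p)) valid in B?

Tableau for the negation ~([]~p | ([](~r -> p) -> (~r -> p))):
1. ~([]~p | ([](~r -> p) -> (~r -> p))), u
2. ~[]~p, u
3. ~([](~r -> p) -> (~r -> p)), u
4. [](~r -> p), u
5. ~(~r -> p), u
6. ~r, u
7. ~p, u
8. ~r -> p, u
9. p, u
Accessibility: uRu
Branch closes: p and ~p both at u.
Every branch of the negation's tableau closes; the branch above is one of them.

Valid in B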